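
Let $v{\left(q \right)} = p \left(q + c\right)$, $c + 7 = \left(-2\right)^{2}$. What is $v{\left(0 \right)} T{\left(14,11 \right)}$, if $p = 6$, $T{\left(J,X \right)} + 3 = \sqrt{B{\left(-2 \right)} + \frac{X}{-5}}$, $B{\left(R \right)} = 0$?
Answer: $54 - \frac{18 i \sqrt{55}}{5} \approx 54.0 - 26.698 i$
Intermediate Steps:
$T{\left(J,X \right)} = -3 + \frac{\sqrt{5} \sqrt{- X}}{5}$ ($T{\left(J,X \right)} = -3 + \sqrt{0 + \frac{X}{-5}} = -3 + \sqrt{0 + X \left(- \frac{1}{5}\right)} = -3 + \sqrt{0 - \frac{X}{5}} = -3 + \sqrt{- \frac{X}{5}} = -3 + \frac{\sqrt{5} \sqrt{- X}}{5}$)
$c = -3$ ($c = -7 + \left(-2\right)^{2} = -7 + 4 = -3$)
$v{\left(q \right)} = -18 + 6 q$ ($v{\left(q \right)} = 6 \left(q - 3\right) = 6 \left(-3 + q\right) = -18 + 6 q$)
$v{\left(0 \right)} T{\left(14,11 \right)} = \left(-18 + 6 \cdot 0\right) \left(-3 + \frac{\sqrt{5} \sqrt{\left(-1\right) 11}}{5}\right) = \left(-18 + 0\right) \left(-3 + \frac{\sqrt{5} \sqrt{-11}}{5}\right) = - 18 \left(-3 + \frac{\sqrt{5} i \sqrt{11}}{5}\right) = - 18 \left(-3 + \frac{i \sqrt{55}}{5}\right) = 54 - \frac{18 i \sqrt{55}}{5}$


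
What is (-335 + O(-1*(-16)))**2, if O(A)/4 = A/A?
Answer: 109561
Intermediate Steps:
O(A) = 4 (O(A) = 4*(A/A) = 4*1 = 4)
(-335 + O(-1*(-16)))**2 = (-335 + 4)**2 = (-331)**2 = 109561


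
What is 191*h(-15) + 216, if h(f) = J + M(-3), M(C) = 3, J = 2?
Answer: 1171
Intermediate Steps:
h(f) = 5 (h(f) = 2 + 3 = 5)
191*h(-15) + 216 = 191*5 + 216 = 955 + 216 = 1171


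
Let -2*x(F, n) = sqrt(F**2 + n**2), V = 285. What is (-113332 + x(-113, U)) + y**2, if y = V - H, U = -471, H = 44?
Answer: -55251 - sqrt(234610)/2 ≈ -55493.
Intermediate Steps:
x(F, n) = -sqrt(F**2 + n**2)/2
y = 241 (y = 285 - 1*44 = 285 - 44 = 241)
(-113332 + x(-113, U)) + y**2 = (-113332 - sqrt((-113)**2 + (-471)**2)/2) + 241**2 = (-113332 - sqrt(12769 + 221841)/2) + 58081 = (-113332 - sqrt(234610)/2) + 58081 = -55251 - sqrt(234610)/2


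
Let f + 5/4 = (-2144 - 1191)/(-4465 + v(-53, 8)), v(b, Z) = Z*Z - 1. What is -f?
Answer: 4335/8804 ≈ 0.49239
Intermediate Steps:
v(b, Z) = -1 + Z² (v(b, Z) = Z² - 1 = -1 + Z²)
f = -4335/8804 (f = -5/4 + (-2144 - 1191)/(-4465 + (-1 + 8²)) = -5/4 - 3335/(-4465 + (-1 + 64)) = -5/4 - 3335/(-4465 + 63) = -5/4 - 3335/(-4402) = -5/4 - 3335*(-1/4402) = -5/4 + 3335/4402 = -4335/8804 ≈ -0.49239)
-f = -1*(-4335/8804) = 4335/8804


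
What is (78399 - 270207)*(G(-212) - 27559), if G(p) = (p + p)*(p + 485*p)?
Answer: -8373955390272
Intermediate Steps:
G(p) = 972*p**2 (G(p) = (2*p)*(486*p) = 972*p**2)
(78399 - 270207)*(G(-212) - 27559) = (78399 - 270207)*(972*(-212)**2 - 27559) = -191808*(972*44944 - 27559) = -191808*(43685568 - 27559) = -191808*43658009 = -8373955390272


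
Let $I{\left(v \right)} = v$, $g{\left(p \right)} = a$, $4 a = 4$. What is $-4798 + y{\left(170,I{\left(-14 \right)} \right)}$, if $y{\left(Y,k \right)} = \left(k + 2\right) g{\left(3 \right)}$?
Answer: $-4810$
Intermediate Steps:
$a = 1$ ($a = \frac{1}{4} \cdot 4 = 1$)
$g{\left(p \right)} = 1$
$y{\left(Y,k \right)} = 2 + k$ ($y{\left(Y,k \right)} = \left(k + 2\right) 1 = \left(2 + k\right) 1 = 2 + k$)
$-4798 + y{\left(170,I{\left(-14 \right)} \right)} = -4798 + \left(2 - 14\right) = -4798 - 12 = -4810$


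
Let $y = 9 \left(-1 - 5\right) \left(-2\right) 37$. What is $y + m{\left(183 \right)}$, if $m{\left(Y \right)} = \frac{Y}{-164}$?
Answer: $\frac{655161}{164} \approx 3994.9$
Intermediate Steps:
$m{\left(Y \right)} = - \frac{Y}{164}$ ($m{\left(Y \right)} = Y \left(- \frac{1}{164}\right) = - \frac{Y}{164}$)
$y = 3996$ ($y = 9 \left(\left(-6\right) \left(-2\right)\right) 37 = 9 \cdot 12 \cdot 37 = 108 \cdot 37 = 3996$)
$y + m{\left(183 \right)} = 3996 - \frac{183}{164} = \frac{655161}{164}$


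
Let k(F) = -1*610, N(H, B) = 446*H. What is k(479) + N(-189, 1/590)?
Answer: -84904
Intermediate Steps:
k(F) = -610
k(479) + N(-189, 1/590) = -610 + 446*(-189) = -610 - 84294 = -84904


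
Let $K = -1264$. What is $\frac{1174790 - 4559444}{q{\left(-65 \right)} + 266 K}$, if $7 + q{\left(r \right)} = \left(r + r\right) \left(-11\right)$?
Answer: $\frac{3384654}{334801} \approx 10.109$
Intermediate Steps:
$q{\left(r \right)} = -7 - 22 r$ ($q{\left(r \right)} = -7 + \left(r + r\right) \left(-11\right) = -7 + 2 r \left(-11\right) = -7 - 22 r$)
$\frac{1174790 - 4559444}{q{\left(-65 \right)} + 266 K} = \frac{1174790 - 4559444}{\left(-7 - -1430\right) + 266 \left(-1264\right)} = - \frac{3384654}{\left(-7 + 1430\right) - 336224} = - \frac{3384654}{1423 - 336224} = - \frac{3384654}{-334801} = \left(-3384654\right) \left(- \frac{1}{334801}\right) = \frac{3384654}{334801}$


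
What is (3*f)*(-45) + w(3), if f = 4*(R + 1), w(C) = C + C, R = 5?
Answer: -3234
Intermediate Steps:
w(C) = 2*C
f = 24 (f = 4*(5 + 1) = 4*6 = 24)
(3*f)*(-45) + w(3) = (3*24)*(-45) + 2*3 = 72*(-45) + 6 = -3240 + 6 = -3234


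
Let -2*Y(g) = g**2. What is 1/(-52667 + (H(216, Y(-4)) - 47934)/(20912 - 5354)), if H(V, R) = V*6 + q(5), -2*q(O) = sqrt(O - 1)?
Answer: -15558/819439825 ≈ -1.8986e-5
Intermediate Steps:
q(O) = -sqrt(-1 + O)/2 (q(O) = -sqrt(O - 1)/2 = -sqrt(-1 + O)/2)
Y(g) = -g**2/2
H(V, R) = -1 + 6*V (H(V, R) = V*6 - sqrt(-1 + 5)/2 = 6*V - sqrt(4)/2 = 6*V - 1/2*2 = 6*V - 1 = -1 + 6*V)
1/(-52667 + (H(216, Y(-4)) - 47934)/(20912 - 5354)) = 1/(-52667 + ((-1 + 6*216) - 47934)/(20912 - 5354)) = 1/(-52667 + ((-1 + 1296) - 47934)/15558) = 1/(-52667 + (1295 - 47934)*(1/15558)) = 1/(-52667 - 46639*1/15558) = 1/(-52667 - 46639/15558) = 1/(-819439825/15558) = -15558/819439825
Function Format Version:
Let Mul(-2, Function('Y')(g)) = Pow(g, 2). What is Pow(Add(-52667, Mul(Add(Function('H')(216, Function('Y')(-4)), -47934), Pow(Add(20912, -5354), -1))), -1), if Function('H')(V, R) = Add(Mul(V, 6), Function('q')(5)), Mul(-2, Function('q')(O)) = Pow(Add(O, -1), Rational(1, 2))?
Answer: Rational(-15558, 819439825) ≈ -1.8986e-5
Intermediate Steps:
Function('q')(O) = Mul(Rational(-1, 2), Pow(Add(-1, O), Rational(1, 2))) (Function('q')(O) = Mul(Rational(-1, 2), Pow(Add(O, -1), Rational(1, 2))) = Mul(Rational(-1, 2), Pow(Add(-1, O), Rational(1, 2))))
Function('Y')(g) = Mul(Rational(-1, 2), Pow(g, 2))
Function('H')(V, R) = Add(-1, Mul(6, V)) (Function('H')(V, R) = Add(Mul(V, 6), Mul(Rational(-1, 2), Pow(Add(-1, 5), Rational(1, 2)))) = Add(Mul(6, V), Mul(Rational(-1, 2), Pow(4, Rational(1, 2)))) = Add(Mul(6, V), Mul(Rational(-1, 2), 2)) = Add(Mul(6, V), -1) = Add(-1, Mul(6, V)))
Pow(Add(-52667, Mul(Add(Function('H')(216, Function('Y')(-4)), -47934), Pow(Add(20912, -5354), -1))), -1) = Pow(Add(-52667, Mul(Add(Add(-1, Mul(6, 216)), -47934), Pow(Add(20912, -5354), -1))), -1) = Pow(Add(-52667, Mul(Add(Add(-1, 1296), -47934), Pow(15558, -1))), -1) = Pow(Add(-52667, Mul(Add(1295, -47934), Rational(1, 15558))), -1) = Pow(Add(-52667, Mul(-46639, Rational(1, 15558))), -1) = Pow(Add(-52667, Rational(-46639, 15558)), -1) = Pow(Rational(-819439825, 15558), -1) = Rational(-15558, 819439825)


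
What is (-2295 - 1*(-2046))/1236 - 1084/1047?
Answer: -533509/431364 ≈ -1.2368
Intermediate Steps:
(-2295 - 1*(-2046))/1236 - 1084/1047 = (-2295 + 2046)*(1/1236) - 1084*1/1047 = -249*1/1236 - 1084/1047 = -83/412 - 1084/1047 = -533509/431364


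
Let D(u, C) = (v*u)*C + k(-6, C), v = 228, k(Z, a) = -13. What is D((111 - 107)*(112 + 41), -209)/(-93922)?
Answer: 29163037/93922 ≈ 310.50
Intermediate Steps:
D(u, C) = -13 + 228*C*u (D(u, C) = (228*u)*C - 13 = 228*C*u - 13 = -13 + 228*C*u)
D((111 - 107)*(112 + 41), -209)/(-93922) = (-13 + 228*(-209)*((111 - 107)*(112 + 41)))/(-93922) = (-13 + 228*(-209)*(4*153))*(-1/93922) = (-13 + 228*(-209)*612)*(-1/93922) = (-13 - 29163024)*(-1/93922) = -29163037*(-1/93922) = 29163037/93922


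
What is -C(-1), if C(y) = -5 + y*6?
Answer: 11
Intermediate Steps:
C(y) = -5 + 6*y
-C(-1) = -(-5 + 6*(-1)) = -(-5 - 6) = -1*(-11) = 11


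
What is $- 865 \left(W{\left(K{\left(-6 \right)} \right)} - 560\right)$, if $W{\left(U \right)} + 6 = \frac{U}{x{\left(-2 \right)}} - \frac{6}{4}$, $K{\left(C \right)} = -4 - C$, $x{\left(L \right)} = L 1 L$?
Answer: $490455$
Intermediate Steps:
$x{\left(L \right)} = L^{2}$ ($x{\left(L \right)} = L L = L^{2}$)
$W{\left(U \right)} = - \frac{15}{2} + \frac{U}{4}$ ($W{\left(U \right)} = -6 + \left(\frac{U}{\left(-2\right)^{2}} - \frac{6}{4}\right) = -6 + \left(\frac{U}{4} - \frac{3}{2}\right) = -6 + \left(- \frac{3}{2} + \frac{U}{4}\right) = - \frac{15}{2} + \frac{U}{4}$)
$- 865 \left(W{\left(K{\left(-6 \right)} \right)} - 560\right) = - 865 \left(\left(- \frac{15}{2} + \frac{-4 - -6}{4}\right) - 560\right) = - 865 \left(\left(- \frac{15}{2} + \frac{-4 + 6}{4}\right) - 560\right) = - 865 \left(\left(- \frac{15}{2} + \frac{1}{4} \cdot 2\right) - 560\right) = - 865 \left(\left(- \frac{15}{2} + \frac{1}{2}\right) - 560\right) = - 865 \left(-7 - 560\right) = \left(-865\right) \left(-567\right) = 490455$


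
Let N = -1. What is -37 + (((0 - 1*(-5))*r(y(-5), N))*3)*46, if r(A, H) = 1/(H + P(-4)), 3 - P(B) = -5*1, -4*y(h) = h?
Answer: 431/7 ≈ 61.571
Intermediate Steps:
y(h) = -h/4
P(B) = 8 (P(B) = 3 - (-5) = 3 - 1*(-5) = 3 + 5 = 8)
r(A, H) = 1/(8 + H) (r(A, H) = 1/(H + 8) = 1/(8 + H))
-37 + (((0 - 1*(-5))*r(y(-5), N))*3)*46 = -37 + (((0 - 1*(-5))/(8 - 1))*3)*46 = -37 + (((0 + 5)/7)*3)*46 = -37 + ((5*(1/7))*3)*46 = -37 + ((5/7)*3)*46 = -37 + (15/7)*46 = -37 + 690/7 = 431/7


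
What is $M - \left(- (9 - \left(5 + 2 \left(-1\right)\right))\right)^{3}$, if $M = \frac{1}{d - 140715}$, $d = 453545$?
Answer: $\frac{67571281}{312830} \approx 216.0$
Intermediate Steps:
$M = \frac{1}{312830}$ ($M = \frac{1}{453545 - 140715} = \frac{1}{312830} \approx 3.1966 \cdot 10^{-6}$)
$M - \left(- (9 - \left(5 + 2 \left(-1\right)\right))\right)^{3} = \frac{1}{312830} - \left(- (9 - \left(5 + 2 \left(-1\right)\right))\right)^{3} = \frac{1}{312830} - \left(- (9 - \left(5 - 2\right))\right)^{3} = \frac{1}{312830} - \left(- (9 - 3)\right)^{3} = \frac{1}{312830} - \left(\left(-1\right) 6\right)^{3} = \frac{1}{312830} - \left(-6\right)^{3} = \frac{1}{312830} - -216 = \frac{1}{312830} + 216 = \frac{67571281}{312830}$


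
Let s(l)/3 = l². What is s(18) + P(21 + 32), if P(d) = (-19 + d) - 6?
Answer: 1000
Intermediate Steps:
s(l) = 3*l²
P(d) = -25 + d
s(18) + P(21 + 32) = 3*18² + (-25 + (21 + 32)) = 3*324 + (-25 + 53) = 972 + 28 = 1000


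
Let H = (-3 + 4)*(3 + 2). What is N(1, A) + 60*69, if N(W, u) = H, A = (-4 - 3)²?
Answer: 4145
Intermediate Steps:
A = 49 (A = (-7)² = 49)
H = 5 (H = 1*5 = 5)
N(W, u) = 5
N(1, A) + 60*69 = 5 + 60*69 = 5 + 4140 = 4145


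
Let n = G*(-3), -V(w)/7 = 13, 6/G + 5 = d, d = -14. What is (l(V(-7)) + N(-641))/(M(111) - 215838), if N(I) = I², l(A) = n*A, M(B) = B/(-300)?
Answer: -780510100/410092903 ≈ -1.9033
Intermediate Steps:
M(B) = -B/300 (M(B) = B*(-1/300) = -B/300)
G = -6/19 (G = 6/(-5 - 14) = 6/(-19) = 6*(-1/19) = -6/19 ≈ -0.31579)
V(w) = -91 (V(w) = -7*13 = -91)
n = 18/19 (n = -6/19*(-3) = 18/19 ≈ 0.94737)
l(A) = 18*A/19
(l(V(-7)) + N(-641))/(M(111) - 215838) = ((18/19)*(-91) + (-641)²)/(-1/300*111 - 215838) = (-1638/19 + 410881)/(-37/100 - 215838) = 7805101/(19*(-21583837/100)) = (7805101/19)*(-100/21583837) = -780510100/410092903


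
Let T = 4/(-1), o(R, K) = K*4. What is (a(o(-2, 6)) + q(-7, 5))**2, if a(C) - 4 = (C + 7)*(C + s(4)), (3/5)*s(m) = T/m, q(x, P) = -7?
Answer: 4276624/9 ≈ 4.7518e+5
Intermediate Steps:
o(R, K) = 4*K
T = -4 (T = 4*(-1) = -4)
s(m) = -20/(3*m) (s(m) = 5*(-4/m)/3 = -20/(3*m))
a(C) = 4 + (7 + C)*(-5/3 + C) (a(C) = 4 + (C + 7)*(C - 20/3/4) = 4 + (7 + C)*(C - 20/3*1/4) = 4 + (7 + C)*(C - 5/3) = 4 + (7 + C)*(-5/3 + C))
(a(o(-2, 6)) + q(-7, 5))**2 = ((-23/3 + (4*6)**2 + 16*(4*6)/3) - 7)**2 = ((-23/3 + 24**2 + (16/3)*24) - 7)**2 = ((-23/3 + 576 + 128) - 7)**2 = (2089/3 - 7)**2 = (2068/3)**2 = 4276624/9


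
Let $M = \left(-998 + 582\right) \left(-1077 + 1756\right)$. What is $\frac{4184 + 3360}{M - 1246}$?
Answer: $- \frac{3772}{141855} \approx -0.026591$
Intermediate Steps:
$M = -282464$ ($M = \left(-416\right) 679 = -282464$)
$\frac{4184 + 3360}{M - 1246} = \frac{4184 + 3360}{-282464 - 1246} = \frac{7544}{-283710} = 7544 \left(- \frac{1}{283710}\right) = - \frac{3772}{141855}$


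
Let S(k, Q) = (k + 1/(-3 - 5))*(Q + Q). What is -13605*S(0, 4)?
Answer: 13605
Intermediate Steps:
S(k, Q) = 2*Q*(-1/8 + k) (S(k, Q) = (k + 1/(-8))*(2*Q) = (k - 1/8)*(2*Q) = (-1/8 + k)*(2*Q) = 2*Q*(-1/8 + k))
-13605*S(0, 4) = -13605*4*(-1 + 8*0)/4 = -13605*4*(-1 + 0)/4 = -13605*4*(-1)/4 = -13605*(-1) = 13605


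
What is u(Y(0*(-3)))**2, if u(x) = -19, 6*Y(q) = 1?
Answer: 361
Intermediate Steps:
Y(q) = 1/6 (Y(q) = (1/6)*1 = 1/6)
u(Y(0*(-3)))**2 = (-19)**2 = 361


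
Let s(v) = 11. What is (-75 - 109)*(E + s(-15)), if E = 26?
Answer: -6808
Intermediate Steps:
(-75 - 109)*(E + s(-15)) = (-75 - 109)*(26 + 11) = -184*37 = -6808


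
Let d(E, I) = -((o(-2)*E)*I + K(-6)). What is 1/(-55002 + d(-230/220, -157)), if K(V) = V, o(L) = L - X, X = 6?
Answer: -11/590512 ≈ -1.8628e-5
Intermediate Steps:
o(L) = -6 + L (o(L) = L - 1*6 = L - 6 = -6 + L)
d(E, I) = 6 + 8*E*I (d(E, I) = -(((-6 - 2)*E)*I - 6) = -((-8*E)*I - 6) = -(-8*E*I - 6) = -(-6 - 8*E*I) = 6 + 8*E*I)
1/(-55002 + d(-230/220, -157)) = 1/(-55002 + (6 + 8*(-230/220)*(-157))) = 1/(-55002 + (6 + 8*(-230*1/220)*(-157))) = 1/(-55002 + (6 + 8*(-23/22)*(-157))) = 1/(-55002 + (6 + 14444/11)) = 1/(-55002 + 14510/11) = 1/(-590512/11) = -11/590512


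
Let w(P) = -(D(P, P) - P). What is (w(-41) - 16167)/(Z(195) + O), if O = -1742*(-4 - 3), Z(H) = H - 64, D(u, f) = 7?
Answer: -3243/2465 ≈ -1.3156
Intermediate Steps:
Z(H) = -64 + H
w(P) = -7 + P (w(P) = -(7 - P) = -7 + P)
O = 12194 (O = -1742*(-7) = 12194)
(w(-41) - 16167)/(Z(195) + O) = ((-7 - 41) - 16167)/((-64 + 195) + 12194) = (-48 - 16167)/(131 + 12194) = -16215/12325 = -16215*1/12325 = -3243/2465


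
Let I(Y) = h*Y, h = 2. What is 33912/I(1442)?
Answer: 8478/721 ≈ 11.759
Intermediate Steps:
I(Y) = 2*Y
33912/I(1442) = 33912/((2*1442)) = 33912/2884 = 33912*(1/2884) = 8478/721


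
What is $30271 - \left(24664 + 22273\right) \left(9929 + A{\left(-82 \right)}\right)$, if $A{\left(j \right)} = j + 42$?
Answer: $-464129722$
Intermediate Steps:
$A{\left(j \right)} = 42 + j$
$30271 - \left(24664 + 22273\right) \left(9929 + A{\left(-82 \right)}\right) = 30271 - \left(24664 + 22273\right) \left(9929 + \left(42 - 82\right)\right) = 30271 - 46937 \left(9929 - 40\right) = 30271 - 46937 \cdot 9889 = 30271 - 464159993 = -464129722$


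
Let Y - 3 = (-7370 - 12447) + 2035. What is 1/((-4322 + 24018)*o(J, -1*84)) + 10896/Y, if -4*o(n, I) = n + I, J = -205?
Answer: -15505382477/25300157044 ≈ -0.61286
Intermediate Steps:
Y = -17779 (Y = 3 + ((-7370 - 12447) + 2035) = 3 + (-19817 + 2035) = 3 - 17782 = -17779)
o(n, I) = -I/4 - n/4 (o(n, I) = -(n + I)/4 = -(I + n)/4 = -I/4 - n/4)
1/((-4322 + 24018)*o(J, -1*84)) + 10896/Y = 1/((-4322 + 24018)*(-(-1)*84/4 - 1/4*(-205))) + 10896/(-17779) = 1/(19696*(-1/4*(-84) + 205/4)) + 10896*(-1/17779) = 1/(19696*(21 + 205/4)) - 10896/17779 = 1/(19696*(289/4)) - 10896/17779 = (1/19696)*(4/289) - 10896/17779 = 1/1423036 - 10896/17779 = -15505382477/25300157044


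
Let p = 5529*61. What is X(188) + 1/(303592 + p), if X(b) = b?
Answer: 120481869/640861 ≈ 188.00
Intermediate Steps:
p = 337269
X(188) + 1/(303592 + p) = 188 + 1/(303592 + 337269) = 188 + 1/640861 = 120481869/640861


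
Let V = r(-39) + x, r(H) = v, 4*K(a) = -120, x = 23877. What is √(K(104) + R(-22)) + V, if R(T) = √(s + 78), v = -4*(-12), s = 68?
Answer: 23925 + √(-30 + √146) ≈ 23925.0 + 4.2328*I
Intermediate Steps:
v = 48
R(T) = √146 (R(T) = √(68 + 78) = √146)
K(a) = -30 (K(a) = (¼)*(-120) = -30)
r(H) = 48
V = 23925 (V = 48 + 23877 = 23925)
√(K(104) + R(-22)) + V = √(-30 + √146) + 23925 = 23925 + √(-30 + √146)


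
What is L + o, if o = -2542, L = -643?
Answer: -3185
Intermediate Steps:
L + o = -643 - 2542 = -3185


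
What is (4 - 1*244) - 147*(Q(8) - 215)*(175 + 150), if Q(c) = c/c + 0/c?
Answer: 10223610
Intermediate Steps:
Q(c) = 1 (Q(c) = 1 + 0 = 1)
(4 - 1*244) - 147*(Q(8) - 215)*(175 + 150) = (4 - 1*244) - 147*(1 - 215)*(175 + 150) = (4 - 244) - (-31458)*325 = -240 - 147*(-69550) = -240 + 10223850 = 10223610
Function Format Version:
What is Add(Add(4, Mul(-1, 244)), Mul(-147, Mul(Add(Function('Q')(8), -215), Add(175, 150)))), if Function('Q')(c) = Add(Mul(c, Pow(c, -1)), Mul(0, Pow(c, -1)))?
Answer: 10223610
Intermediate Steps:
Function('Q')(c) = 1 (Function('Q')(c) = Add(1, 0) = 1)
Add(Add(4, Mul(-1, 244)), Mul(-147, Mul(Add(Function('Q')(8), -215), Add(175, 150)))) = Add(Add(4, Mul(-1, 244)), Mul(-147, Mul(Add(1, -215), Add(175, 150)))) = Add(Add(4, -244), Mul(-147, Mul(-214, 325))) = Add(-240, Mul(-147, -69550)) = Add(-240, 10223850) = 10223610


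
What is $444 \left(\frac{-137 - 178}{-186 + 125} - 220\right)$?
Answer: $- \frac{5818620}{61} \approx -95387.0$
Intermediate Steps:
$444 \left(\frac{-137 - 178}{-186 + 125} - 220\right) = 444 \left(- \frac{315}{-61} - 220\right) = 444 \left(\left(-315\right) \left(- \frac{1}{61}\right) - 220\right) = 444 \left(\frac{315}{61} - 220\right) = 444 \left(- \frac{13105}{61}\right) = - \frac{5818620}{61}$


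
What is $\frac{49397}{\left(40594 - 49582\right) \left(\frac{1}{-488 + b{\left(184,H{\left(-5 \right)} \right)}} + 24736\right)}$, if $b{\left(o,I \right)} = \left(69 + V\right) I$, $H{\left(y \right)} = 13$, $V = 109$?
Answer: $- \frac{45099461}{202984708878} \approx -0.00022218$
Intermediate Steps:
$b{\left(o,I \right)} = 178 I$ ($b{\left(o,I \right)} = \left(69 + 109\right) I = 178 I$)
$\frac{49397}{\left(40594 - 49582\right) \left(\frac{1}{-488 + b{\left(184,H{\left(-5 \right)} \right)}} + 24736\right)} = \frac{49397}{\left(40594 - 49582\right) \left(\frac{1}{-488 + 178 \cdot 13} + 24736\right)} = \frac{49397}{\left(-8988\right) \left(\frac{1}{-488 + 2314} + 24736\right)} = \frac{49397}{\left(-8988\right) \left(\frac{1}{1826} + 24736\right)} = \frac{49397}{\left(-8988\right) \frac{45167937}{1826}} = \frac{49397}{- \frac{202984708878}{913}} = 49397 \left(- \frac{913}{202984708878}\right) = - \frac{45099461}{202984708878}$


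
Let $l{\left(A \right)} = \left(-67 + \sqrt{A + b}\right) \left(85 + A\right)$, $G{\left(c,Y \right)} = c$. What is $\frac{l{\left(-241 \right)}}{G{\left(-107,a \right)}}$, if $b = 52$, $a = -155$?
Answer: $- \frac{10452}{107} + \frac{468 i \sqrt{21}}{107} \approx -97.682 + 20.043 i$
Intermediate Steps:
$l{\left(A \right)} = \left(-67 + \sqrt{52 + A}\right) \left(85 + A\right)$ ($l{\left(A \right)} = \left(-67 + \sqrt{A + 52}\right) \left(85 + A\right) = \left(-67 + \sqrt{52 + A}\right) \left(85 + A\right)$)
$\frac{l{\left(-241 \right)}}{G{\left(-107,a \right)}} = \frac{-5695 - -16147 + 85 \sqrt{52 - 241} - 241 \sqrt{52 - 241}}{-107} = \left(-5695 + 16147 + 85 \sqrt{-189} - 241 \sqrt{-189}\right) \left(- \frac{1}{107}\right) = \left(-5695 + 16147 + 85 \cdot 3 i \sqrt{21} - 241 \cdot 3 i \sqrt{21}\right) \left(- \frac{1}{107}\right) = \left(-5695 + 16147 + 255 i \sqrt{21} - 723 i \sqrt{21}\right) \left(- \frac{1}{107}\right) = \left(10452 - 468 i \sqrt{21}\right) \left(- \frac{1}{107}\right) = - \frac{10452}{107} + \frac{468 i \sqrt{21}}{107}$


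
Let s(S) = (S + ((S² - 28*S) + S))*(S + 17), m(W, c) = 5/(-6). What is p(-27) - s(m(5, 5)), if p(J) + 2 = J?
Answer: -84349/216 ≈ -390.50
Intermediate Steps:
m(W, c) = -⅚ (m(W, c) = 5*(-⅙) = -⅚)
p(J) = -2 + J
s(S) = (17 + S)*(S² - 26*S) (s(S) = (S + (S² - 27*S))*(17 + S) = (S² - 26*S)*(17 + S) = (17 + S)*(S² - 26*S))
p(-27) - s(m(5, 5)) = (-2 - 27) - (-5)*(-442 + (-⅚)² - 9*(-⅚))/6 = -29 - (-5)*(-442 + 25/36 + 15/2)/6 = -29 - (-5)*(-15617)/(6*36) = -29 - 1*78085/216 = -29 - 78085/216 = -84349/216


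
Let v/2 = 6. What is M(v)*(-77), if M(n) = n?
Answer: -924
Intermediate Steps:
v = 12 (v = 2*6 = 12)
M(v)*(-77) = 12*(-77) = -924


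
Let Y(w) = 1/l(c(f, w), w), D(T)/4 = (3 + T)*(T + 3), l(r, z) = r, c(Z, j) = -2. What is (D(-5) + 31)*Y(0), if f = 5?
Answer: -47/2 ≈ -23.500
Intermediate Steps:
D(T) = 4*(3 + T)² (D(T) = 4*((3 + T)*(T + 3)) = 4*((3 + T)*(3 + T)) = 4*(3 + T)²)
Y(w) = -½ (Y(w) = 1/(-2) = -½)
(D(-5) + 31)*Y(0) = (4*(3 - 5)² + 31)*(-½) = (4*(-2)² + 31)*(-½) = (4*4 + 31)*(-½) = (16 + 31)*(-½) = 47*(-½) = -47/2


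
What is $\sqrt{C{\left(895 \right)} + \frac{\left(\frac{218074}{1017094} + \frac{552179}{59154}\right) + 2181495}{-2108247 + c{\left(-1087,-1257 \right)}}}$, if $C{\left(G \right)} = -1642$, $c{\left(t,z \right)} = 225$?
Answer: $\frac{i \sqrt{3745664734080691677133567074573317}}{1509875236444458} \approx 40.534 i$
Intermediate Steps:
$\sqrt{C{\left(895 \right)} + \frac{\left(\frac{218074}{1017094} + \frac{552179}{59154}\right) + 2181495}{-2108247 + c{\left(-1087,-1257 \right)}}} = \sqrt{-1642 + \frac{\left(\frac{218074}{1017094} + \frac{552179}{59154}\right) + 2181495}{-2108247 + 225}} = \sqrt{-1642 + \frac{\left(218074 \cdot \frac{1}{1017094} + 552179 \cdot \frac{1}{59154}\right) + 2181495}{-2108022}} = \sqrt{-1642 + \left(\left(\frac{109037}{508547} + \frac{552179}{59154}\right) + 2181495\right) \left(- \frac{1}{2108022}\right)} = \sqrt{-1642 + \left(\frac{287258948611}{30082589238} + 2181495\right) \left(- \frac{1}{2108022}\right)} = \sqrt{-1642 + \frac{65625305268699421}{30082589238} \left(- \frac{1}{2108022}\right)} = \sqrt{-1642 - \frac{9375043609814203}{9059251418666748}} = \sqrt{- \frac{14884665873060614419}{9059251418666748}} = \frac{i \sqrt{3745664734080691677133567074573317}}{1509875236444458}$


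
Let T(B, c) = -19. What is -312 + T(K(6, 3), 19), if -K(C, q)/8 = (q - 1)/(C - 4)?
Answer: -331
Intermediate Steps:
K(C, q) = -8*(-1 + q)/(-4 + C) (K(C, q) = -8*(q - 1)/(C - 4) = -8*(-1 + q)/(-4 + C))
-312 + T(K(6, 3), 19) = -312 - 19 = -331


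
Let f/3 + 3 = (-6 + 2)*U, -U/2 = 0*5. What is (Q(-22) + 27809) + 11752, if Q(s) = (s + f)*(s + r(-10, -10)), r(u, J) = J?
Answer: 40553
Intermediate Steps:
U = 0 (U = -0*5 = -2*0 = 0)
f = -9 (f = -9 + 3*((-6 + 2)*0) = -9 + 3*(-4*0) = -9 + 3*0 = -9 + 0 = -9)
Q(s) = (-10 + s)*(-9 + s) (Q(s) = (s - 9)*(s - 10) = (-9 + s)*(-10 + s) = (-10 + s)*(-9 + s))
(Q(-22) + 27809) + 11752 = ((90 + (-22)² - 19*(-22)) + 27809) + 11752 = ((90 + 484 + 418) + 27809) + 11752 = (992 + 27809) + 11752 = 28801 + 11752 = 40553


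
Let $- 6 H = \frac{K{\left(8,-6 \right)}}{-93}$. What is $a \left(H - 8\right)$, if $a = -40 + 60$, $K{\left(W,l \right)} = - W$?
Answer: $- \frac{44720}{279} \approx -160.29$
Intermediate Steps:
$a = 20$
$H = - \frac{4}{279}$ ($H = - \frac{\left(-1\right) 8 \frac{1}{-93}}{6} = - \frac{\left(-8\right) \left(- \frac{1}{93}\right)}{6} = \left(- \frac{1}{6}\right) \frac{8}{93} = - \frac{4}{279} \approx -0.014337$)
$a \left(H - 8\right) = 20 \left(- \frac{4}{279} - 8\right) = 20 \left(- \frac{2236}{279}\right) = - \frac{44720}{279}$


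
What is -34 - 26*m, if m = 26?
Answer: -710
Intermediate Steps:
-34 - 26*m = -34 - 26*26 = -34 - 676 = -710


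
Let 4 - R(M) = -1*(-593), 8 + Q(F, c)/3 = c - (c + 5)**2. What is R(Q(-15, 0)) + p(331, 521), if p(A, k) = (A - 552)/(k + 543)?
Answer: -626917/1064 ≈ -589.21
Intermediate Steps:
p(A, k) = (-552 + A)/(543 + k)
Q(F, c) = -24 - 3*(5 + c)**2 + 3*c (Q(F, c) = -24 + 3*(c - (c + 5)**2) = -24 + 3*(c - (5 + c)**2) = -24 + (-3*(5 + c)**2 + 3*c) = -24 - 3*(5 + c)**2 + 3*c)
R(M) = -589 (R(M) = 4 - (-1)*(-593) = 4 - 1*593 = 4 - 593 = -589)
R(Q(-15, 0)) + p(331, 521) = -589 + (-552 + 331)/(543 + 521) = -589 - 221/1064 = -626917/1064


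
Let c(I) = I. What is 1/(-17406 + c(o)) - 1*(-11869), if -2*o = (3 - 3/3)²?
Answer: 206615551/17408 ≈ 11869.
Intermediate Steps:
o = -2 (o = -(3 - 3/3)²/2 = -(3 - 3*⅓)²/2 = -(3 - 1)²/2 = -½*2² = -½*4 = -2)
1/(-17406 + c(o)) - 1*(-11869) = 1/(-17406 - 2) - 1*(-11869) = 1/(-17408) + 11869 = -1/17408 + 11869 = 206615551/17408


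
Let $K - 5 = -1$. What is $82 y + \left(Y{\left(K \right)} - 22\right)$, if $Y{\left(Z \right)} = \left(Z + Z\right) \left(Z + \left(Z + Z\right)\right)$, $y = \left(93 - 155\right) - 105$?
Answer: $-13620$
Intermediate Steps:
$K = 4$ ($K = 5 - 1 = 4$)
$y = -167$ ($y = -62 - 105 = -167$)
$Y{\left(Z \right)} = 6 Z^{2}$ ($Y{\left(Z \right)} = 2 Z \left(Z + 2 Z\right) = 2 Z 3 Z = 6 Z^{2}$)
$82 y + \left(Y{\left(K \right)} - 22\right) = 82 \left(-167\right) + \left(6 \cdot 4^{2} - 22\right) = -13694 + \left(6 \cdot 16 - 22\right) = -13694 + \left(96 - 22\right) = -13694 + 74 = -13620$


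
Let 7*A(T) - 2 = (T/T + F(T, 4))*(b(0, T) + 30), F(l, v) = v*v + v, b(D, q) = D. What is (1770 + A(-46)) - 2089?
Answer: -1601/7 ≈ -228.71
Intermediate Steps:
F(l, v) = v + v**2 (F(l, v) = v**2 + v = v + v**2)
A(T) = 632/7 (A(T) = 2/7 + ((T/T + 4*(1 + 4))*(0 + 30))/7 = 2/7 + ((1 + 4*5)*30)/7 = 2/7 + ((1 + 20)*30)/7 = 2/7 + (21*30)/7 = 2/7 + (1/7)*630 = 2/7 + 90 = 632/7)
(1770 + A(-46)) - 2089 = (1770 + 632/7) - 2089 = 13022/7 - 2089 = -1601/7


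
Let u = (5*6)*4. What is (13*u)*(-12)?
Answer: -18720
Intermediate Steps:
u = 120 (u = 30*4 = 120)
(13*u)*(-12) = (13*120)*(-12) = 1560*(-12) = -18720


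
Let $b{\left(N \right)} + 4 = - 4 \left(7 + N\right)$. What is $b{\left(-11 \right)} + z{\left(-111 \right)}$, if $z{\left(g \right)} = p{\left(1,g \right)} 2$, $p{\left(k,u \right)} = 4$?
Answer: $20$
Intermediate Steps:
$b{\left(N \right)} = -32 - 4 N$ ($b{\left(N \right)} = -4 - 4 \left(7 + N\right) = -4 - \left(28 + 4 N\right) = -32 - 4 N$)
$z{\left(g \right)} = 8$ ($z{\left(g \right)} = 4 \cdot 2 = 8$)
$b{\left(-11 \right)} + z{\left(-111 \right)} = \left(-32 - -44\right) + 8 = \left(-32 + 44\right) + 8 = 12 + 8 = 20$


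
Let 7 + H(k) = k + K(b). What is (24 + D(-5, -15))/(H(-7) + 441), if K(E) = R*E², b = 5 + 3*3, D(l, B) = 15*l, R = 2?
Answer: -17/273 ≈ -0.062271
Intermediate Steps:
b = 14 (b = 5 + 9 = 14)
K(E) = 2*E²
H(k) = 385 + k (H(k) = -7 + (k + 2*14²) = -7 + (k + 2*196) = -7 + (k + 392) = -7 + (392 + k) = 385 + k)
(24 + D(-5, -15))/(H(-7) + 441) = (24 + 15*(-5))/((385 - 7) + 441) = (24 - 75)/(378 + 441) = -51/819 = -51*1/819 = -17/273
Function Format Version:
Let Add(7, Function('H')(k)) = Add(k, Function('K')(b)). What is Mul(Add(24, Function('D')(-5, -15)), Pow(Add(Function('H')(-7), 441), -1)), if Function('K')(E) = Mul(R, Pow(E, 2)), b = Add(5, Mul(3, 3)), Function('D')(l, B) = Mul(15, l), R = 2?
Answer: Rational(-17, 273) ≈ -0.062271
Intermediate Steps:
b = 14 (b = Add(5, 9) = 14)
Function('K')(E) = Mul(2, Pow(E, 2))
Function('H')(k) = Add(385, k) (Function('H')(k) = Add(-7, Add(k, Mul(2, Pow(14, 2)))) = Add(-7, Add(k, Mul(2, 196))) = Add(-7, Add(k, 392)) = Add(-7, Add(392, k)) = Add(385, k))
Mul(Add(24, Function('D')(-5, -15)), Pow(Add(Function('H')(-7), 441), -1)) = Mul(Add(24, Mul(15, -5)), Pow(Add(Add(385, -7), 441), -1)) = Mul(Add(24, -75), Pow(Add(378, 441), -1)) = Mul(-51, Pow(819, -1)) = Mul(-51, Rational(1, 819)) = Rational(-17, 273)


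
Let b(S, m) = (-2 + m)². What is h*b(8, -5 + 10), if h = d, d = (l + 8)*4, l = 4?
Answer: 432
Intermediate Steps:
d = 48 (d = (4 + 8)*4 = 12*4 = 48)
h = 48
h*b(8, -5 + 10) = 48*(-2 + (-5 + 10))² = 48*(-2 + 5)² = 48*3² = 48*9 = 432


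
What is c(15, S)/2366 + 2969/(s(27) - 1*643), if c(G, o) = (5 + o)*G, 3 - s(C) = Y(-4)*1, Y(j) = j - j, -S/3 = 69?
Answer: -4481927/757120 ≈ -5.9197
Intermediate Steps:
S = -207 (S = -3*69 = -207)
Y(j) = 0
s(C) = 3 (s(C) = 3 - 0 = 3 - 1*0 = 3 + 0 = 3)
c(G, o) = G*(5 + o)
c(15, S)/2366 + 2969/(s(27) - 1*643) = (15*(5 - 207))/2366 + 2969/(3 - 1*643) = (15*(-202))*(1/2366) + 2969/(3 - 643) = -3030*1/2366 + 2969/(-640) = -1515/1183 + 2969*(-1/640) = -1515/1183 - 2969/640 = -4481927/757120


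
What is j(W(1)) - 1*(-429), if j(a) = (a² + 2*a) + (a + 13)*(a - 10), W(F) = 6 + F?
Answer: 432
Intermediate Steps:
j(a) = a² + 2*a + (-10 + a)*(13 + a) (j(a) = (a² + 2*a) + (13 + a)*(-10 + a) = (a² + 2*a) + (-10 + a)*(13 + a) = a² + 2*a + (-10 + a)*(13 + a))
j(W(1)) - 1*(-429) = (-130 + 2*(6 + 1)² + 5*(6 + 1)) - 1*(-429) = (-130 + 2*7² + 5*7) + 429 = (-130 + 2*49 + 35) + 429 = (-130 + 98 + 35) + 429 = 3 + 429 = 432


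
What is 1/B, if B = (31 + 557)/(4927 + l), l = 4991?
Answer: 1653/98 ≈ 16.867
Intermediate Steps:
B = 98/1653 (B = (31 + 557)/(4927 + 4991) = 588/9918 = 588*(1/9918) = 98/1653 ≈ 0.059286)
1/B = 1/(98/1653) = 1653/98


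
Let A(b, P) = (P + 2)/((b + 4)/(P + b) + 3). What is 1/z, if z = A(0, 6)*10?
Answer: 11/240 ≈ 0.045833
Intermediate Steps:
A(b, P) = (2 + P)/(3 + (4 + b)/(P + b)) (A(b, P) = (2 + P)/((4 + b)/(P + b) + 3) = (2 + P)/(3 + (4 + b)/(P + b)))
z = 240/11 (z = ((6² + 2*6 + 2*0 + 6*0)/(4 + 3*6 + 4*0))*10 = ((36 + 12 + 0 + 0)/(4 + 18 + 0))*10 = (48/22)*10 = ((1/22)*48)*10 = (24/11)*10 = 240/11 ≈ 21.818)
1/z = 1/(240/11) = 11/240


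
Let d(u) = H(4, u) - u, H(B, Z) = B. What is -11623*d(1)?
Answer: -34869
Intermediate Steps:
d(u) = 4 - u
-11623*d(1) = -11623*(4 - 1*1) = -11623*(4 - 1) = -11623*3 = -34869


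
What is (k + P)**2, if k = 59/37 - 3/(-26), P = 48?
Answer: 2286848041/925444 ≈ 2471.1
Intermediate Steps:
k = 1645/962 (k = 59*(1/37) - 3*(-1/26) = 59/37 + 3/26 = 1645/962 ≈ 1.7100)
(k + P)**2 = (1645/962 + 48)**2 = (47821/962)**2 = 2286848041/925444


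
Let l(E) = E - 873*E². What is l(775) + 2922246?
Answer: -521422604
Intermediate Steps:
l(775) + 2922246 = 775*(1 - 873*775) + 2922246 = 775*(1 - 676575) + 2922246 = 775*(-676574) + 2922246 = -524344850 + 2922246 = -521422604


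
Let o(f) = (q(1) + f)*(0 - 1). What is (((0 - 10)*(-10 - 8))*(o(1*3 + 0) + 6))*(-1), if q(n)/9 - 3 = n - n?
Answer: 4320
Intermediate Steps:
q(n) = 27 (q(n) = 27 + 9*(n - n) = 27 + 9*0 = 27 + 0 = 27)
o(f) = -27 - f (o(f) = (27 + f)*(0 - 1) = (27 + f)*(-1) = -27 - f)
(((0 - 10)*(-10 - 8))*(o(1*3 + 0) + 6))*(-1) = (((0 - 10)*(-10 - 8))*((-27 - (1*3 + 0)) + 6))*(-1) = ((-10*(-18))*((-27 - (3 + 0)) + 6))*(-1) = (180*((-27 - 1*3) + 6))*(-1) = (180*((-27 - 3) + 6))*(-1) = (180*(-30 + 6))*(-1) = (180*(-24))*(-1) = -4320*(-1) = 4320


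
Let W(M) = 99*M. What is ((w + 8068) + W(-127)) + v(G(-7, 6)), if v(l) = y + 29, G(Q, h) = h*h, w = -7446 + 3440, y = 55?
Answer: -8427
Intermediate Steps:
w = -4006
G(Q, h) = h²
v(l) = 84 (v(l) = 55 + 29 = 84)
((w + 8068) + W(-127)) + v(G(-7, 6)) = ((-4006 + 8068) + 99*(-127)) + 84 = (4062 - 12573) + 84 = -8511 + 84 = -8427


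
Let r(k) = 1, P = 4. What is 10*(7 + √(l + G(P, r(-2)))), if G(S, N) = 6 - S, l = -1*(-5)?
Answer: 70 + 10*√7 ≈ 96.458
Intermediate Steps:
l = 5
10*(7 + √(l + G(P, r(-2)))) = 10*(7 + √(5 + (6 - 1*4))) = 10*(7 + √(5 + (6 - 4))) = 10*(7 + √(5 + 2)) = 10*(7 + √7) = 70 + 10*√7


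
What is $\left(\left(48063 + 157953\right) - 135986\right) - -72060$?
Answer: $142090$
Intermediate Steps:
$\left(\left(48063 + 157953\right) - 135986\right) - -72060 = \left(206016 - 135986\right) + 72060 = 70030 + 72060 = 142090$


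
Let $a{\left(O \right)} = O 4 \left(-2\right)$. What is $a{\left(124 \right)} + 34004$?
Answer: $33012$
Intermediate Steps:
$a{\left(O \right)} = - 8 O$ ($a{\left(O \right)} = 4 O \left(-2\right) = - 8 O$)
$a{\left(124 \right)} + 34004 = \left(-8\right) 124 + 34004 = -992 + 34004 = 33012$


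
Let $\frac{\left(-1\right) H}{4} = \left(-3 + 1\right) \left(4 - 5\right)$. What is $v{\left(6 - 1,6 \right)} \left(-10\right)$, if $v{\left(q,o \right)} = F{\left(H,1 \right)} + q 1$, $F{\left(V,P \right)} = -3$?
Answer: $-20$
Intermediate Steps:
$H = -8$ ($H = - 4 \left(-3 + 1\right) \left(4 - 5\right) = - 4 \left(\left(-2\right) \left(-1\right)\right) = \left(-4\right) 2 = -8$)
$v{\left(q,o \right)} = -3 + q$ ($v{\left(q,o \right)} = -3 + q 1 = -3 + q$)
$v{\left(6 - 1,6 \right)} \left(-10\right) = \left(-3 + \left(6 - 1\right)\right) \left(-10\right) = \left(-3 + 5\right) \left(-10\right) = 2 \left(-10\right) = -20$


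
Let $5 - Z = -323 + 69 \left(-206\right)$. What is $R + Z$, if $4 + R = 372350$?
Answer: $386888$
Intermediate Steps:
$R = 372346$ ($R = -4 + 372350 = 372346$)
$Z = 14542$ ($Z = 5 - \left(-323 + 69 \left(-206\right)\right) = 5 - \left(-323 - 14214\right) = 5 - -14537 = 5 + 14537 = 14542$)
$R + Z = 372346 + 14542 = 386888$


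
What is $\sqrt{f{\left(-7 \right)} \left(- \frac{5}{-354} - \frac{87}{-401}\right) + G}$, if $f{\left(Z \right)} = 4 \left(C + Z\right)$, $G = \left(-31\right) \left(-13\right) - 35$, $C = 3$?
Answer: $\frac{2 \sqrt{458815059606}}{70977} \approx 19.087$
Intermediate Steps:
$G = 368$ ($G = 403 - 35 = 368$)
$f{\left(Z \right)} = 12 + 4 Z$ ($f{\left(Z \right)} = 4 \left(3 + Z\right) = 12 + 4 Z$)
$\sqrt{f{\left(-7 \right)} \left(- \frac{5}{-354} - \frac{87}{-401}\right) + G} = \sqrt{\left(12 + 4 \left(-7\right)\right) \left(- \frac{5}{-354} - \frac{87}{-401}\right) + 368} = \sqrt{\left(12 - 28\right) \left(\left(-5\right) \left(- \frac{1}{354}\right) - - \frac{87}{401}\right) + 368} = \sqrt{- 16 \left(\frac{5}{354} + \frac{87}{401}\right) + 368} = \sqrt{\left(-16\right) \frac{32803}{141954} + 368} = \sqrt{- \frac{262424}{70977} + 368} = \sqrt{\frac{25857112}{70977}} = \frac{2 \sqrt{458815059606}}{70977}$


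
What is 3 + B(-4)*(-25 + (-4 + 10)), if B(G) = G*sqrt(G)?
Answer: 3 + 152*I ≈ 3.0 + 152.0*I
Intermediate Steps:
B(G) = G**(3/2)
3 + B(-4)*(-25 + (-4 + 10)) = 3 + (-4)**(3/2)*(-25 + (-4 + 10)) = 3 + (-8*I)*(-25 + 6) = 3 - 8*I*(-19) = 3 + 152*I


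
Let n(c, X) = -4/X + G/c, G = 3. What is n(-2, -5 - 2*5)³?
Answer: -50653/27000 ≈ -1.8760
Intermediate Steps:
n(c, X) = -4/X + 3/c
n(-2, -5 - 2*5)³ = (-4/(-5 - 2*5) + 3/(-2))³ = (-4/(-5 - 10) + 3*(-½))³ = (-4/(-15) - 3/2)³ = (-4*(-1/15) - 3/2)³ = (4/15 - 3/2)³ = (-37/30)³ = -50653/27000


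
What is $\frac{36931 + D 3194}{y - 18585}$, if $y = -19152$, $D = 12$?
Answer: $- \frac{75259}{37737} \approx -1.9943$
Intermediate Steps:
$\frac{36931 + D 3194}{y - 18585} = \frac{36931 + 12 \cdot 3194}{-19152 - 18585} = \frac{36931 + 38328}{-37737} = 75259 \left(- \frac{1}{37737}\right) = - \frac{75259}{37737}$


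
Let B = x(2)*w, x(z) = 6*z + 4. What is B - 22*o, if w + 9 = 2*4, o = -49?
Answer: 1062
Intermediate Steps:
w = -1 (w = -9 + 2*4 = -9 + 8 = -1)
x(z) = 4 + 6*z
B = -16 (B = (4 + 6*2)*(-1) = (4 + 12)*(-1) = 16*(-1) = -16)
B - 22*o = -16 - 22*(-49) = -16 + 1078 = 1062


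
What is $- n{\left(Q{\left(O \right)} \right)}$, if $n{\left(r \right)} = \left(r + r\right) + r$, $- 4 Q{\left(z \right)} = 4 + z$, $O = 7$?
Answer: $\frac{33}{4} \approx 8.25$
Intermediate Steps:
$Q{\left(z \right)} = -1 - \frac{z}{4}$ ($Q{\left(z \right)} = - \frac{4 + z}{4} = -1 - \frac{z}{4}$)
$n{\left(r \right)} = 3 r$ ($n{\left(r \right)} = 2 r + r = 3 r$)
$- n{\left(Q{\left(O \right)} \right)} = - 3 \left(-1 - \frac{7}{4}\right) = - \frac{3 \left(-11\right)}{4} = \left(-1\right) \left(- \frac{33}{4}\right) = \frac{33}{4}$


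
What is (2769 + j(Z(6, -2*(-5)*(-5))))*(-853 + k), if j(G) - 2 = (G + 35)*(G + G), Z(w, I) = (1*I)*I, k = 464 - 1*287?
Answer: -8570173196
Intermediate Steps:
k = 177 (k = 464 - 287 = 177)
Z(w, I) = I² (Z(w, I) = I*I = I²)
j(G) = 2 + 2*G*(35 + G) (j(G) = 2 + (G + 35)*(G + G) = 2 + (35 + G)*(2*G) = 2 + 2*G*(35 + G))
(2769 + j(Z(6, -2*(-5)*(-5))))*(-853 + k) = (2769 + (2 + 2*((-2*(-5)*(-5))²)² + 70*(-2*(-5)*(-5))²))*(-853 + 177) = (2769 + (2 + 2*((10*(-5))²)² + 70*(10*(-5))²))*(-676) = (2769 + (2 + 2*((-50)²)² + 70*(-50)²))*(-676) = (2769 + (2 + 2*2500² + 70*2500))*(-676) = (2769 + (2 + 2*6250000 + 175000))*(-676) = (2769 + (2 + 12500000 + 175000))*(-676) = (2769 + 12675002)*(-676) = 12677771*(-676) = -8570173196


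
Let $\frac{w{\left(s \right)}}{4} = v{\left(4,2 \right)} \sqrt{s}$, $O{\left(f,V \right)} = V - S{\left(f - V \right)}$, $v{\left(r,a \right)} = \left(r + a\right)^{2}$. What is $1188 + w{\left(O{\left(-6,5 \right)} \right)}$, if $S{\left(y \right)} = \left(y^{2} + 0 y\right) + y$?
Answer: $1188 + 144 i \sqrt{105} \approx 1188.0 + 1475.6 i$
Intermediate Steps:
$v{\left(r,a \right)} = \left(a + r\right)^{2}$
$S{\left(y \right)} = y + y^{2}$ ($S{\left(y \right)} = \left(y^{2} + 0\right) + y = y^{2} + y = y + y^{2}$)
$O{\left(f,V \right)} = V - \left(f - V\right) \left(1 + f - V\right)$ ($O{\left(f,V \right)} = V - \left(f - V\right) \left(1 - \left(V - f\right)\right) = V - \left(f - V\right) \left(1 + f - V\right)$)
$w{\left(s \right)} = 144 \sqrt{s}$ ($w{\left(s \right)} = 4 \left(2 + 4\right)^{2} \sqrt{s} = 4 \cdot 6^{2} \sqrt{s} = 4 \cdot 36 \sqrt{s} = 144 \sqrt{s}$)
$1188 + w{\left(O{\left(-6,5 \right)} \right)} = 1188 + 144 \sqrt{5 + \left(5 - -6\right) \left(1 - 6 - 5\right)} = 1188 + 144 \sqrt{5 + \left(5 + 6\right) \left(1 - 6 - 5\right)} = 1188 + 144 \sqrt{5 + 11 \left(-10\right)} = 1188 + 144 \sqrt{5 - 110} = 1188 + 144 \sqrt{-105} = 1188 + 144 i \sqrt{105}$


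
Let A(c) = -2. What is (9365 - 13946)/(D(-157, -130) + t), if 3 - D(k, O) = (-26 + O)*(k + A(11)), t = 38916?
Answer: -1527/4705 ≈ -0.32455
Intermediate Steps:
D(k, O) = 3 - (-26 + O)*(-2 + k) (D(k, O) = 3 - (-26 + O)*(k - 2) = 3 - (-26 + O)*(-2 + k))
(9365 - 13946)/(D(-157, -130) + t) = (9365 - 13946)/((-49 + 2*(-130) + 26*(-157) - 1*(-130)*(-157)) + 38916) = -4581/((-49 - 260 - 4082 - 20410) + 38916) = -4581/(-24801 + 38916) = -4581/14115 = -4581*1/14115 = -1527/4705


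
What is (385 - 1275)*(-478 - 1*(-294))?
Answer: 163760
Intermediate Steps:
(385 - 1275)*(-478 - 1*(-294)) = -890*(-478 + 294) = -890*(-184) = 163760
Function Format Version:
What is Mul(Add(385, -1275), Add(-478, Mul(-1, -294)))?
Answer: 163760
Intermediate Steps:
Mul(Add(385, -1275), Add(-478, Mul(-1, -294))) = Mul(-890, Add(-478, 294)) = Mul(-890, -184) = 163760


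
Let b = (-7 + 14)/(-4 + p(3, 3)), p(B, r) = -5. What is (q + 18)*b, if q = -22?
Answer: 28/9 ≈ 3.1111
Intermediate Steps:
b = -7/9 (b = (-7 + 14)/(-4 - 5) = 7/(-9) = 7*(-⅑) = -7/9 ≈ -0.77778)
(q + 18)*b = (-22 + 18)*(-7/9) = -4*(-7/9) = 28/9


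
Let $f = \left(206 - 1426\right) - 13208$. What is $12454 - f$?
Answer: $26882$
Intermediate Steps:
$f = -14428$ ($f = -1220 - 13208 = -14428$)
$12454 - f = 12454 - -14428 = 12454 + 14428 = 26882$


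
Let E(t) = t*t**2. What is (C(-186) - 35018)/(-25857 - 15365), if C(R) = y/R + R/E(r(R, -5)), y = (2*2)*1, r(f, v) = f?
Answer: 1211483471/1426116312 ≈ 0.84950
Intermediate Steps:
E(t) = t**3
y = 4 (y = 4*1 = 4)
C(R) = R**(-2) + 4/R (C(R) = 4/R + R/(R**3) = 4/R + R/R**3 = 4/R + R**(-2) = R**(-2) + 4/R)
(C(-186) - 35018)/(-25857 - 15365) = ((1 + 4*(-186))/(-186)**2 - 35018)/(-25857 - 15365) = ((1 - 744)/34596 - 35018)/(-41222) = ((1/34596)*(-743) - 35018)*(-1/41222) = (-743/34596 - 35018)*(-1/41222) = -1211483471/34596*(-1/41222) = 1211483471/1426116312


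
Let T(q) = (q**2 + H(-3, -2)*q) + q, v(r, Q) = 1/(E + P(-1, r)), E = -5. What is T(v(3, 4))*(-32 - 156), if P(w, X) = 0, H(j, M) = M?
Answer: -1128/25 ≈ -45.120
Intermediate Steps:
v(r, Q) = -1/5 (v(r, Q) = 1/(-5 + 0) = 1/(-5) = -1/5)
T(q) = q**2 - q (T(q) = (q**2 - 2*q) + q = q**2 - q)
T(v(3, 4))*(-32 - 156) = (-(-1 - 1/5)/5)*(-32 - 156) = -1/5*(-6/5)*(-188) = (6/25)*(-188) = -1128/25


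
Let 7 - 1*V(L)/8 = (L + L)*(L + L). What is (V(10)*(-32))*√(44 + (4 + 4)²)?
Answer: 603648*√3 ≈ 1.0455e+6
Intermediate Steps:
V(L) = 56 - 32*L² (V(L) = 56 - 8*(L + L)*(L + L) = 56 - 8*2*L*2*L = 56 - 32*L²)
(V(10)*(-32))*√(44 + (4 + 4)²) = ((56 - 32*10²)*(-32))*√(44 + (4 + 4)²) = ((56 - 32*100)*(-32))*√(44 + 8²) = ((56 - 3200)*(-32))*√(44 + 64) = (-3144*(-32))*√108 = 100608*(6*√3) = 603648*√3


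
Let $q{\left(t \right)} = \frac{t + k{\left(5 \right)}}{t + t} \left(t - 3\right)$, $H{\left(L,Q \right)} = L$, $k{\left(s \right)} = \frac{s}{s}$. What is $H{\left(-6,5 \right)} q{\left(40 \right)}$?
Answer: $- \frac{4551}{40} \approx -113.78$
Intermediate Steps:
$k{\left(s \right)} = 1$
$q{\left(t \right)} = \frac{\left(1 + t\right) \left(-3 + t\right)}{2 t}$ ($q{\left(t \right)} = \frac{t + 1}{t + t} \left(t - 3\right) = \frac{1 + t}{2 t} \left(-3 + t\right) = \frac{\left(1 + t\right) \left(-3 + t\right)}{2 t}$)
$H{\left(-6,5 \right)} q{\left(40 \right)} = - 6 \frac{-3 + 40 \left(-2 + 40\right)}{2 \cdot 40} = - 6 \cdot \frac{1}{2} \cdot \frac{1}{40} \left(-3 + 40 \cdot 38\right) = - 6 \cdot \frac{1}{2} \cdot \frac{1}{40} \left(-3 + 1520\right) = - 6 \cdot \frac{1}{2} \cdot \frac{1}{40} \cdot 1517 = \left(-6\right) \frac{1517}{80} = - \frac{4551}{40}$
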